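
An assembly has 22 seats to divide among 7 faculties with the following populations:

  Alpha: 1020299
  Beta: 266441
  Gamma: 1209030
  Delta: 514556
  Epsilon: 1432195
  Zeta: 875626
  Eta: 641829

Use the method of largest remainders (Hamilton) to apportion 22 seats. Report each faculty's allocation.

Standard divisor: 5959976 ÷ 22 = 270908.
Standard quotas: Alpha 3.7662, Beta 0.9835, Gamma 4.4629, Delta 1.8994, Epsilon 5.2866, Zeta 3.2322, Eta 2.3692.
Lower quotas: Alpha 3, Beta 0, Gamma 4, Delta 1, Epsilon 5, Zeta 3, Eta 2 (sum 18, leaving 4 seats).
Remainders in descending order: Beta 0.9835, Delta 0.8994, Alpha 0.7662, Gamma 0.4629, Eta 0.3692, Epsilon 0.2866, Zeta 0.2322.
Largest remainders: Beta, Delta, Alpha, Gamma receive the extra seats.

Alpha=4, Beta=1, Gamma=5, Delta=2, Epsilon=5, Zeta=3, Eta=2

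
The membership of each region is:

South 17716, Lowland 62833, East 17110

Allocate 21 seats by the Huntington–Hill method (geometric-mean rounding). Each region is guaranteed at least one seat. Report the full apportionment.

With divisor 4798: modified quotas South 3.692, Lowland 13.096, East 3.566.
Geometric-mean thresholds: South √(3·4)=3.464, Lowland √(13·14)=13.491, East √(3·4)=3.464.
Each quota rounded against its threshold gives South 4, Lowland 13, East 4 (total 21).

South=4, Lowland=13, East=4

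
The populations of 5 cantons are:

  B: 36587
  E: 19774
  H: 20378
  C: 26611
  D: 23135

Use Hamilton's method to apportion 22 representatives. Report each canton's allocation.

Standard divisor: 126485 ÷ 22 ≈ 5749.318.
Standard quotas: B 6.3637, E 3.4394, H 3.5444, C 4.6285, D 4.0240.
Lower quotas: B 6, E 3, H 3, C 4, D 4 (sum 20, leaving 2 seats).
Remainders in descending order: C 0.6285, H 0.5444, E 0.4394, B 0.3637, D 0.0240.
Largest remainders: C, H receive the extra seats.

B=6, E=3, H=4, C=5, D=4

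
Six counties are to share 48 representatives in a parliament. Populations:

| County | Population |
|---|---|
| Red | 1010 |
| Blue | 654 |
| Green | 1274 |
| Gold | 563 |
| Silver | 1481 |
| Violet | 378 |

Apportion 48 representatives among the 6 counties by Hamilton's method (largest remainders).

Red 9, Blue 6, Green 12, Gold 5, Silver 13, Violet 3

Total 5360; standard divisor 5360/48 ≈ 111.667.
Standard quotas: Red 9.045, Blue 5.857, Green 11.409, Gold 5.042, Silver 13.263, Violet 3.385.
Lower quotas: Red 9, Blue 5, Green 11, Gold 5, Silver 13, Violet 3 (sum 46, leaving 2 seats).
Remainders in descending order: Blue 0.857, Green 0.409, Violet 0.385, Silver 0.263, Red 0.045, Gold 0.042.
Largest remainders: Blue, Green receive the extra seats.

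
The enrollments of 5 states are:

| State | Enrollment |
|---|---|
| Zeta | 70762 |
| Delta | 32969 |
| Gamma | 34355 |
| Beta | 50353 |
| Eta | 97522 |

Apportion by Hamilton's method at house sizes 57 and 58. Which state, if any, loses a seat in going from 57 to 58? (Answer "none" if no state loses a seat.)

At 57 seats: Zeta 14, Delta 7, Gamma 7, Beta 10, Eta 19.
At 58 seats: Zeta 14, Delta 7, Gamma 7, Beta 10, Eta 20.
No state's allocation decreased.

none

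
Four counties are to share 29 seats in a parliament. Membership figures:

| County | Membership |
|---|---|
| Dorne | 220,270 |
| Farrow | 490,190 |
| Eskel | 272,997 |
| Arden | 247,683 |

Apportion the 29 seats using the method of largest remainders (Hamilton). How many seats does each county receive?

Total 1231140; standard divisor 1231140/29 ≈ 42453.103.
Standard quotas: Dorne 5.1885, Farrow 11.5466, Eskel 6.4306, Arden 5.8343.
Lower quotas: Dorne 5, Farrow 11, Eskel 6, Arden 5 (sum 27, leaving 2 seats).
Remainders in descending order: Arden 0.8343, Farrow 0.5466, Eskel 0.4306, Dorne 0.1885.
Largest remainders: Arden, Farrow receive the extra seats.

Dorne 5; Farrow 12; Eskel 6; Arden 6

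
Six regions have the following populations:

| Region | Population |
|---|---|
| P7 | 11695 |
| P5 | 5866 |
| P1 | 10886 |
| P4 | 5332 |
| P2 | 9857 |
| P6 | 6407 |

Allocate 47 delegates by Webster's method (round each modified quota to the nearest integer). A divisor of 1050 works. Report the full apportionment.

P7: 11; P5: 6; P1: 10; P4: 5; P2: 9; P6: 6

With modified divisor 1050: modified quotas P7 11.138, P5 5.587, P1 10.368, P4 5.078, P2 9.388, P6 6.102.
Rounding to the nearest integer: P7 11, P5 6, P1 10, P4 5, P2 9, P6 6 (total 47).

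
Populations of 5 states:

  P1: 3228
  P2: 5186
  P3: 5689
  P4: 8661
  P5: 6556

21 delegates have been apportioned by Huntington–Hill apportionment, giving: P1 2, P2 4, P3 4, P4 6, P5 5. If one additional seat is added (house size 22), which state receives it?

P4

Priority for the next seat is population ÷ (√(s·(s+1))).
Priorities: P1 1317.825, P2 1159.625, P3 1272.099, P4 1336.421, P5 1196.956.
Highest priority: P4.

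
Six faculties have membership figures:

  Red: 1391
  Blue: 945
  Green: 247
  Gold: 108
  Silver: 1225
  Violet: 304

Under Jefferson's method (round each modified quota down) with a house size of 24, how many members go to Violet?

Standard divisor 4220/24 ≈ 175.833; standard quotas: Red 7.911, Blue 5.374, Green 1.405, Gold 0.614, Silver 6.967, Violet 1.729.
Rounding down gives 7, 5, 1, 0, 6, 1 = 20 seats, so the divisor must be adjusted.
With modified divisor 154: modified quotas Red 9.032, Blue 6.136, Green 1.604, Gold 0.701, Silver 7.955, Violet 1.974.
Rounding down: Red 9, Blue 6, Green 1, Gold 0, Silver 7, Violet 1 (total 24).
Violet receives 1.

1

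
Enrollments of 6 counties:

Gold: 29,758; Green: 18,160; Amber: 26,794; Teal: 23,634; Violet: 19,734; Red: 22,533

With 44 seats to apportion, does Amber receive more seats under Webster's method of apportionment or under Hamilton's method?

Webster

Webster: Gold 9, Green 6, Amber 9, Teal 7, Violet 6, Red 7.
Hamilton: Gold 9, Green 6, Amber 8, Teal 8, Violet 6, Red 7.
Amber gets 9 under Webster and 8 under Hamilton.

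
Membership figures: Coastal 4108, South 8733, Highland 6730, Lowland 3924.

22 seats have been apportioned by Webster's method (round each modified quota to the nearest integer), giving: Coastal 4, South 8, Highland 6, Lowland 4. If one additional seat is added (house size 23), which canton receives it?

Highland

Priority for the next seat is population ÷ (current seats + 0.5).
Priorities: Coastal 912.889, South 1027.412, Highland 1035.385, Lowland 872.000.
Highest priority: Highland.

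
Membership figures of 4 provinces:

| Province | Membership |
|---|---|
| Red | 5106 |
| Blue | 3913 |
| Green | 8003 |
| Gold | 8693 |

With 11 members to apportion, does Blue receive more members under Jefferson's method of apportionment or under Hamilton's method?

Jefferson: Red 2, Blue 1, Green 4, Gold 4.
Hamilton: Red 2, Blue 2, Green 3, Gold 4.
Blue gets 1 under Jefferson and 2 under Hamilton.

Hamilton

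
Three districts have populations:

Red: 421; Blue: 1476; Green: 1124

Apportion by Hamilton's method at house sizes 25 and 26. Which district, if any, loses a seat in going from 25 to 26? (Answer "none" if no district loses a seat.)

At 25 seats: Red 4, Blue 12, Green 9.
At 26 seats: Red 3, Blue 13, Green 10.
Red drops from 4 to 3.

Red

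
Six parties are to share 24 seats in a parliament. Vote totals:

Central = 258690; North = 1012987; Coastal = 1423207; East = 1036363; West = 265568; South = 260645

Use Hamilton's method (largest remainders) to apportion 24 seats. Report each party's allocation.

Standard divisor: 4257460 ÷ 24 ≈ 177394.167.
Standard quotas: Central 1.4583, North 5.7104, Coastal 8.0229, East 5.8421, West 1.4971, South 1.4693.
Lower quotas: Central 1, North 5, Coastal 8, East 5, West 1, South 1 (sum 21, leaving 3 seats).
Remainders in descending order: East 0.8421, North 0.7104, West 0.4971, South 0.4693, Central 0.4583, Coastal 0.0229.
The surplus seats go to East, North, West.

Central 1, North 6, Coastal 8, East 6, West 2, South 1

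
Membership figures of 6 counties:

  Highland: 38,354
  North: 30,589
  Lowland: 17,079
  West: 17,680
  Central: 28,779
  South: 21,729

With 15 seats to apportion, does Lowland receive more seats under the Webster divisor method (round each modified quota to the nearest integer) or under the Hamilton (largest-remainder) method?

Webster

Webster: Highland 3, North 3, Lowland 2, West 2, Central 3, South 2.
Hamilton: Highland 4, North 3, Lowland 1, West 2, Central 3, South 2.
Lowland gets 2 under Webster and 1 under Hamilton.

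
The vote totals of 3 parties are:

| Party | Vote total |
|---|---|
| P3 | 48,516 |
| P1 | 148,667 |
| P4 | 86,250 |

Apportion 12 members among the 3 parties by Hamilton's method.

P3 2, P1 6, P4 4

The standard divisor is 283433/12 ≈ 23619.417.
Standard quotas: P3 2.0541, P1 6.2943, P4 3.6517.
Lower quotas: P3 2, P1 6, P4 3 (sum 11, leaving 1 seat).
Remainders in descending order: P4 0.6517, P1 0.2943, P3 0.0541.
Largest remainder: P4 receives the extra seat.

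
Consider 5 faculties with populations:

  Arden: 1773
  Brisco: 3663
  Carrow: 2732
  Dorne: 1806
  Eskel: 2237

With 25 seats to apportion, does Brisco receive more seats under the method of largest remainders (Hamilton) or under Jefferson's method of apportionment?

Hamilton: Arden 4, Brisco 7, Carrow 6, Dorne 4, Eskel 4.
Jefferson: Arden 3, Brisco 8, Carrow 6, Dorne 4, Eskel 4.
Brisco gets 7 under Hamilton and 8 under Jefferson.

Jefferson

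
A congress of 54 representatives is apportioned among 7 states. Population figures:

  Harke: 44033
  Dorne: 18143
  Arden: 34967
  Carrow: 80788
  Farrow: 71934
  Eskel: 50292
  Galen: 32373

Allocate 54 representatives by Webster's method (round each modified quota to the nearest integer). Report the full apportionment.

Standard divisor 332530/54 ≈ 6157.963; standard quotas: Harke 7.151, Dorne 2.946, Arden 5.678, Carrow 13.119, Farrow 11.681, Eskel 8.167, Galen 5.257.
Rounding to the nearest integer gives Harke 7, Dorne 3, Arden 6, Carrow 13, Farrow 12, Eskel 8, Galen 5 — total 54, matching the house size, so no adjustment is needed.

Harke=7, Dorne=3, Arden=6, Carrow=13, Farrow=12, Eskel=8, Galen=5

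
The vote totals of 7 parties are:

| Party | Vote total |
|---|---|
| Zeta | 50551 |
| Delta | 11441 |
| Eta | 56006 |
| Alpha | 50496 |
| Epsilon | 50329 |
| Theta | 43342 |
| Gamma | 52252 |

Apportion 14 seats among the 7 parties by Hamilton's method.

The standard divisor is 314417/14 ≈ 22458.357.
Standard quotas: Zeta 2.2509, Delta 0.5094, Eta 2.4938, Alpha 2.2484, Epsilon 2.2410, Theta 1.9299, Gamma 2.3266.
Lower quotas: Zeta 2, Delta 0, Eta 2, Alpha 2, Epsilon 2, Theta 1, Gamma 2 (sum 11, leaving 3 seats).
Remainders in descending order: Theta 0.9299, Delta 0.5094, Eta 0.4938, Gamma 0.3266, Zeta 0.2509, Alpha 0.2484, Epsilon 0.2410.
The surplus seats go to Theta, Delta, Eta.

Zeta: 2; Delta: 1; Eta: 3; Alpha: 2; Epsilon: 2; Theta: 2; Gamma: 2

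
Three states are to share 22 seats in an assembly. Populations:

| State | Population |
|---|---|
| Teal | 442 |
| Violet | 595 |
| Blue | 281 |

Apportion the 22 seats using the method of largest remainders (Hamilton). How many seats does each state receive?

The standard divisor is 1318/22 ≈ 59.909.
Standard quotas: Teal 7.378, Violet 9.932, Blue 4.690.
Lower quotas: Teal 7, Violet 9, Blue 4 (sum 20, leaving 2 seats).
Remainders in descending order: Violet 0.932, Blue 0.690, Teal 0.378.
The surplus seats go to Violet, Blue.

Teal 7, Violet 10, Blue 5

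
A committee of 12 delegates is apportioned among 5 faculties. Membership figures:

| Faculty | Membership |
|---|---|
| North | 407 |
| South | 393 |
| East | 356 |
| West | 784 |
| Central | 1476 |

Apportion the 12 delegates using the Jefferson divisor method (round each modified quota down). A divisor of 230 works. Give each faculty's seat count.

With modified divisor 230: modified quotas North 1.770, South 1.709, East 1.548, West 3.409, Central 6.417.
Rounding down: North 1, South 1, East 1, West 3, Central 6 (total 12).

North 1, South 1, East 1, West 3, Central 6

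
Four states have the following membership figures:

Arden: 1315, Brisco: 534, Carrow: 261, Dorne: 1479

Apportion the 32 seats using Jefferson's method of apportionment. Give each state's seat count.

Standard divisor 3589/32 ≈ 112.156; standard quotas: Arden 11.725, Brisco 4.761, Carrow 2.327, Dorne 13.187.
Rounding down gives 11, 4, 2, 13 = 30 seats, so the divisor must be adjusted.
With modified divisor 106: modified quotas Arden 12.406, Brisco 5.038, Carrow 2.462, Dorne 13.953.
Rounding down: Arden 12, Brisco 5, Carrow 2, Dorne 13 (total 32).

Arden=12; Brisco=5; Carrow=2; Dorne=13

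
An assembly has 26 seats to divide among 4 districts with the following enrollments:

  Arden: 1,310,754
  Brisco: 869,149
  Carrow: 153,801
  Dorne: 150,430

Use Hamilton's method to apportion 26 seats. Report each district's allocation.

The standard divisor is 2484134/26 ≈ 95543.615.
Standard quotas: Arden 13.7189, Brisco 9.0969, Carrow 1.6097, Dorne 1.5745.
Lower quotas: Arden 13, Brisco 9, Carrow 1, Dorne 1 (sum 24, leaving 2 seats).
Remainders in descending order: Arden 0.7189, Carrow 0.6097, Dorne 0.5745, Brisco 0.0969.
Largest remainders: Arden, Carrow receive the extra seats.

Arden=14, Brisco=9, Carrow=2, Dorne=1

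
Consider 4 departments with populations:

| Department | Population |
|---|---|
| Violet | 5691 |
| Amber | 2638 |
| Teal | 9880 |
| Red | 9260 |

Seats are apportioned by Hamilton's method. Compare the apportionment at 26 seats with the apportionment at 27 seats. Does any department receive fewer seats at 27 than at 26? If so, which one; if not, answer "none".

Amber

At 26 seats: Violet 5, Amber 3, Teal 9, Red 9.
At 27 seats: Violet 6, Amber 2, Teal 10, Red 9.
Amber drops from 3 to 2.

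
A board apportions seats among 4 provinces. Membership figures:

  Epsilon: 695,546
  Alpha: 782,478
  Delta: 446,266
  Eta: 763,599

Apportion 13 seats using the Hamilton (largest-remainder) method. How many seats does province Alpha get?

Standard divisor: 2687889 ÷ 13 ≈ 206760.692.
Standard quotas: Epsilon 3.3640, Alpha 3.7845, Delta 2.1584, Eta 3.6932.
Lower quotas: Epsilon 3, Alpha 3, Delta 2, Eta 3 (sum 11, leaving 2 seats).
Remainders in descending order: Alpha 0.7845, Eta 0.6932, Epsilon 0.3640, Delta 0.1584.
The surplus seats go to Alpha, Eta.
Alpha receives 4.

4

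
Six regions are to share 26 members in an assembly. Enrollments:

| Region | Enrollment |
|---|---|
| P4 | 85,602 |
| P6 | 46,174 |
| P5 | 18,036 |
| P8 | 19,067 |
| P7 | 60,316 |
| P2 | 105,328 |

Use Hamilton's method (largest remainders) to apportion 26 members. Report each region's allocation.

P4 7, P6 4, P5 1, P8 1, P7 5, P2 8

Standard divisor: 334523 ÷ 26 ≈ 12866.269.
Standard quotas: P4 6.6532, P6 3.5888, P5 1.4018, P8 1.4819, P7 4.6879, P2 8.1864.
Lower quotas: P4 6, P6 3, P5 1, P8 1, P7 4, P2 8 (sum 23, leaving 3 seats).
Remainders in descending order: P7 0.6879, P4 0.6532, P6 0.5888, P8 0.4819, P5 0.4018, P2 0.1864.
Largest remainders: P7, P4, P6 receive the extra seats.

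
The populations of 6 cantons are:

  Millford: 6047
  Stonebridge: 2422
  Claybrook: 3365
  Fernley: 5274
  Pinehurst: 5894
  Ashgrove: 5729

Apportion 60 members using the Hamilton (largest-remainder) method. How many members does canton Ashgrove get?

12

The standard divisor is 28731/60 ≈ 478.85.
Standard quotas: Millford 12.6282, Stonebridge 5.0580, Claybrook 7.0273, Fernley 11.0139, Pinehurst 12.3087, Ashgrove 11.9641.
Lower quotas: Millford 12, Stonebridge 5, Claybrook 7, Fernley 11, Pinehurst 12, Ashgrove 11 (sum 58, leaving 2 seats).
Remainders in descending order: Ashgrove 0.9641, Millford 0.6282, Pinehurst 0.3087, Stonebridge 0.0580, Claybrook 0.0273, Fernley 0.0139.
The surplus seats go to Ashgrove, Millford.
Ashgrove receives 12.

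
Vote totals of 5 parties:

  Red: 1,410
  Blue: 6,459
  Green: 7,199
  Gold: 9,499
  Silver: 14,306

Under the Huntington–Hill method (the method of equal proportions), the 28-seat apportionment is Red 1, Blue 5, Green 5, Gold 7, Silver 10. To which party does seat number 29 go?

Priority for the next seat is population ÷ (√(s·(s+1))).
Priorities: Red 997.021, Blue 1179.247, Green 1314.352, Gold 1269.357, Silver 1364.024.
Highest priority: Silver.

Silver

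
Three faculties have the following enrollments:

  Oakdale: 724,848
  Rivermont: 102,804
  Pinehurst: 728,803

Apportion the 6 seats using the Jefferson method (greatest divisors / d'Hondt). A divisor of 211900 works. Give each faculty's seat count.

With modified divisor 211900: modified quotas Oakdale 3.421, Rivermont 0.485, Pinehurst 3.439.
Rounding down: Oakdale 3, Rivermont 0, Pinehurst 3 (total 6).

Oakdale=3, Rivermont=0, Pinehurst=3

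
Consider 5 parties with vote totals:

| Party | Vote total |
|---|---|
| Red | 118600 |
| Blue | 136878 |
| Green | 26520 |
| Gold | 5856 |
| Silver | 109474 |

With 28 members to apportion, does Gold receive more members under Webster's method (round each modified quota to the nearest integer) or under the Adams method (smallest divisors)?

Webster: Red 8, Blue 10, Green 2, Gold 0, Silver 8.
Adams: Red 8, Blue 9, Green 2, Gold 1, Silver 8.
Gold gets 0 under Webster and 1 under Adams.

Adams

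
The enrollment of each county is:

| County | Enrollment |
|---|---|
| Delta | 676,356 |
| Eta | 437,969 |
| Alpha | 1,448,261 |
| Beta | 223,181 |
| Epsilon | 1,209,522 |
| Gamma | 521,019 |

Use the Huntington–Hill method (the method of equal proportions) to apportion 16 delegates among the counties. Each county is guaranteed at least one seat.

Delta 2, Eta 2, Alpha 5, Beta 1, Epsilon 4, Gamma 2

With divisor 292906: modified quotas Delta 2.309, Eta 1.495, Alpha 4.944, Beta 0.762, Epsilon 4.129, Gamma 1.779.
Geometric-mean thresholds: Delta √(2·3)=2.449, Eta √(1·2)=1.414, Alpha √(4·5)=4.472, Beta (min 1), Epsilon √(4·5)=4.472, Gamma √(1·2)=1.414.
Each quota rounded against its threshold gives Delta 2, Eta 2, Alpha 5, Beta 1, Epsilon 4, Gamma 2 (total 16).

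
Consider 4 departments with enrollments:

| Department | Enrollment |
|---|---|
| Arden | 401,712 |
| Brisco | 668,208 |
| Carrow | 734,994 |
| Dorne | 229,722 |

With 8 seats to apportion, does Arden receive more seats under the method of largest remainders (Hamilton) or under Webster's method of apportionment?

Webster

Hamilton: Arden 1, Brisco 3, Carrow 3, Dorne 1.
Webster: Arden 2, Brisco 2, Carrow 3, Dorne 1.
Arden gets 1 under Hamilton and 2 under Webster.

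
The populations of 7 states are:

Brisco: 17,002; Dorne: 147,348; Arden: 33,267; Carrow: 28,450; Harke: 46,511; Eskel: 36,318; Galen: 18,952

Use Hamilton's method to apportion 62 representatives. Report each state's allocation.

Standard divisor: 327848 ÷ 62 ≈ 5287.871.
Standard quotas: Brisco 3.2153, Dorne 27.8653, Arden 6.2912, Carrow 5.3802, Harke 8.7958, Eskel 6.8682, Galen 3.5841.
Lower quotas: Brisco 3, Dorne 27, Arden 6, Carrow 5, Harke 8, Eskel 6, Galen 3 (sum 58, leaving 4 seats).
Remainders in descending order: Eskel 0.8682, Dorne 0.8653, Harke 0.7958, Galen 0.5841, Carrow 0.3802, Arden 0.2912, Brisco 0.2153.
The surplus seats go to Eskel, Dorne, Harke, Galen.

Brisco=3; Dorne=28; Arden=6; Carrow=5; Harke=9; Eskel=7; Galen=4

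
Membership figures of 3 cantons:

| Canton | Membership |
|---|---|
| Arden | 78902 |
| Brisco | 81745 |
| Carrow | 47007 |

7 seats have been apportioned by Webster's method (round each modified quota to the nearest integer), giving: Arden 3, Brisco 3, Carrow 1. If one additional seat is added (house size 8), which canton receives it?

Priority for the next seat is population ÷ (current seats + 0.5).
Priorities: Arden 22543.429, Brisco 23355.714, Carrow 31338.000.
Highest priority: Carrow.

Carrow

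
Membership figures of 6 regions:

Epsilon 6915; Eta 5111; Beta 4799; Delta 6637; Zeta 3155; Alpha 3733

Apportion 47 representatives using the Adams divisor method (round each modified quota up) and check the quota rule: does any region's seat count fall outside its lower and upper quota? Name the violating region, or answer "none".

none

Standard quotas: Epsilon 10.709, Eta 7.915, Beta 7.432, Delta 10.278, Zeta 4.886, Alpha 5.781.
Adams allocation: Epsilon 11, Eta 8, Beta 7, Delta 10, Zeta 5, Alpha 6.
Every allocation lies between the lower and upper quota.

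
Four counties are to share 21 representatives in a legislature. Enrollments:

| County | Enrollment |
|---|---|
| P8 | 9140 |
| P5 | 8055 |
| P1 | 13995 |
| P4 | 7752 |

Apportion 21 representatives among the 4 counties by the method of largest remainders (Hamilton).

Standard divisor: 38942 ÷ 21 ≈ 1854.381.
Standard quotas: P8 4.9289, P5 4.3438, P1 7.5470, P4 4.1804.
Lower quotas: P8 4, P5 4, P1 7, P4 4 (sum 19, leaving 2 seats).
Remainders in descending order: P8 0.9289, P1 0.5470, P5 0.3438, P4 0.1804.
The surplus seats go to P8, P1.

P8=5, P5=4, P1=8, P4=4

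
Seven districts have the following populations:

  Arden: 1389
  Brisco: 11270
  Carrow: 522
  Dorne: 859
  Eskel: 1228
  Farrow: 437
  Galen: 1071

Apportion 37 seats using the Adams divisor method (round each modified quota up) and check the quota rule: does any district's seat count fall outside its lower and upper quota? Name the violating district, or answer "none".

Brisco

Standard quotas: Arden 3.063, Brisco 24.856, Carrow 1.151, Dorne 1.895, Eskel 2.708, Farrow 0.964, Galen 2.362.
Adams allocation: Arden 3, Brisco 23, Carrow 2, Dorne 2, Eskel 3, Farrow 1, Galen 3.
Brisco has quota 24.856 (lower 24, upper 25) but receives 23 — outside the quota interval.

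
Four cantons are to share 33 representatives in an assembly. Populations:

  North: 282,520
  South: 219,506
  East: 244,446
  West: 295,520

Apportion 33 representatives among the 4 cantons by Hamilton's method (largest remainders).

Standard divisor: 1041992 ÷ 33 ≈ 31575.515.
Standard quotas: North 8.9474, South 6.9518, East 7.7416, West 9.3592.
Lower quotas: North 8, South 6, East 7, West 9 (sum 30, leaving 3 seats).
Remainders in descending order: South 0.9518, North 0.9474, East 0.7416, West 0.3592.
Largest remainders: South, North, East receive the extra seats.

North: 9, South: 7, East: 8, West: 9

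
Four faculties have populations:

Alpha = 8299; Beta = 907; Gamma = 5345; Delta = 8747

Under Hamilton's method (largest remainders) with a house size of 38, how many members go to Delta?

14

Standard divisor: 23298 ÷ 38 ≈ 613.105.
Standard quotas: Alpha 13.5360, Beta 1.4794, Gamma 8.7179, Delta 14.2667.
Lower quotas: Alpha 13, Beta 1, Gamma 8, Delta 14 (sum 36, leaving 2 seats).
Remainders in descending order: Gamma 0.7179, Alpha 0.5360, Beta 0.4794, Delta 0.2667.
The surplus seats go to Gamma, Alpha.
Delta receives 14.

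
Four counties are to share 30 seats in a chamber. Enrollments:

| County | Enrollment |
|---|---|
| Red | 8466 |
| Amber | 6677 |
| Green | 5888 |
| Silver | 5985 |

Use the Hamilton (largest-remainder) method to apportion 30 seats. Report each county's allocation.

Red 9, Amber 7, Green 7, Silver 7

Total 27016; standard divisor 27016/30 ≈ 900.533.
Standard quotas: Red 9.4011, Amber 7.4145, Green 6.5383, Silver 6.6461.
Lower quotas: Red 9, Amber 7, Green 6, Silver 6 (sum 28, leaving 2 seats).
Remainders in descending order: Silver 0.6461, Green 0.5383, Amber 0.4145, Red 0.4011.
Largest remainders: Silver, Green receive the extra seats.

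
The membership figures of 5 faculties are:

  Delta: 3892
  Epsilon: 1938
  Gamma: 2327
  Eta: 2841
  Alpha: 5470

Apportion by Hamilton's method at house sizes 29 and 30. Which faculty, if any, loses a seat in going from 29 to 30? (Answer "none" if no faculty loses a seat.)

none

At 29 seats: Delta 7, Epsilon 3, Gamma 4, Eta 5, Alpha 10.
At 30 seats: Delta 7, Epsilon 4, Gamma 4, Eta 5, Alpha 10.
No faculty's allocation decreased.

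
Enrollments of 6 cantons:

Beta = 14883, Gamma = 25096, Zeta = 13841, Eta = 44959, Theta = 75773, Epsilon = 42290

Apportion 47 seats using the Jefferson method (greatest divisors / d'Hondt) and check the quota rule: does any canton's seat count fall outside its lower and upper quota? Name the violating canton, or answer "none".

none

Standard quotas: Beta 3.226, Gamma 5.439, Zeta 3.000, Eta 9.745, Theta 16.424, Epsilon 9.166.
Jefferson allocation: Beta 3, Gamma 5, Zeta 3, Eta 10, Theta 17, Epsilon 9.
Every allocation lies between the lower and upper quota.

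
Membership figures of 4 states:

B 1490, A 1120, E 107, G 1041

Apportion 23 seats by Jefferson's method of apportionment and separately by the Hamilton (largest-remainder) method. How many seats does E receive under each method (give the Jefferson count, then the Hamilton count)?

Jefferson: B 10, A 7, E 0, G 6.
Hamilton: B 9, A 7, E 1, G 6.
E gets 0 under Jefferson and 1 under Hamilton.

0 and 1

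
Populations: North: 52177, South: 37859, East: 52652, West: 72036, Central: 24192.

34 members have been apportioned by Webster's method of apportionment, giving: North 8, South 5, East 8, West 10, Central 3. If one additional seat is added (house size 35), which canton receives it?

Priority for the next seat is population ÷ (current seats + 0.5).
Priorities: North 6138.471, South 6883.455, East 6194.353, West 6860.571, Central 6912.000.
Highest priority: Central.

Central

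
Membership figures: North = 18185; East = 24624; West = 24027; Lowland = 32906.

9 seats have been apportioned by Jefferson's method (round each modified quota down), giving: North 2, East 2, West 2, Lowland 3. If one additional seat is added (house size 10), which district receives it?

Priority for the next seat is population ÷ (current seats + 1).
Priorities: North 6061.667, East 8208.000, West 8009.000, Lowland 8226.500.
Highest priority: Lowland.

Lowland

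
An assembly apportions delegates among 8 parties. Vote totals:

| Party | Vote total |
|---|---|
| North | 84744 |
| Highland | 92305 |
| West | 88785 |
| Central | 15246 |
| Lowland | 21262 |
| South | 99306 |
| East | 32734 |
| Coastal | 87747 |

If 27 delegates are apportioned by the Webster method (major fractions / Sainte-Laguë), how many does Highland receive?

5

Standard divisor 522129/27 ≈ 19338.111; standard quotas: North 4.382, Highland 4.773, West 4.591, Central 0.788, Lowland 1.099, South 5.135, East 1.693, Coastal 4.538.
Rounding to the nearest integer gives 4, 5, 5, 1, 1, 5, 2, 5 = 28 seats, so the divisor must be adjusted.
With modified divisor 19600: modified quotas North 4.324, Highland 4.709, West 4.530, Central 0.778, Lowland 1.085, South 5.067, East 1.670, Coastal 4.477.
Rounding to the nearest integer: North 4, Highland 5, West 5, Central 1, Lowland 1, South 5, East 2, Coastal 4 (total 27).
Highland receives 5.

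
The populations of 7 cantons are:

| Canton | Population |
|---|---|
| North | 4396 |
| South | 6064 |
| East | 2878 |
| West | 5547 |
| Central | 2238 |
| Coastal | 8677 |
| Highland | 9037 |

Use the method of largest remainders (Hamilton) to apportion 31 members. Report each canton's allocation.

The standard divisor is 38837/31 ≈ 1252.806.
Standard quotas: North 3.5089, South 4.8403, East 2.2972, West 4.4277, Central 1.7864, Coastal 6.9260, Highland 7.2134.
Lower quotas: North 3, South 4, East 2, West 4, Central 1, Coastal 6, Highland 7 (sum 27, leaving 4 seats).
Remainders in descending order: Coastal 0.9260, South 0.8403, Central 0.7864, North 0.5089, West 0.4277, East 0.2972, Highland 0.2134.
The surplus seats go to Coastal, South, Central, North.

North: 4, South: 5, East: 2, West: 4, Central: 2, Coastal: 7, Highland: 7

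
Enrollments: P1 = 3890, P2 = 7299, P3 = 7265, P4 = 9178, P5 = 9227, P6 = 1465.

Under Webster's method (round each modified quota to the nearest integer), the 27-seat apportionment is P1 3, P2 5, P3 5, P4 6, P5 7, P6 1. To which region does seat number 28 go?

P4

Priority for the next seat is population ÷ (current seats + 0.5).
Priorities: P1 1111.429, P2 1327.091, P3 1320.909, P4 1412.000, P5 1230.267, P6 976.667.
Highest priority: P4.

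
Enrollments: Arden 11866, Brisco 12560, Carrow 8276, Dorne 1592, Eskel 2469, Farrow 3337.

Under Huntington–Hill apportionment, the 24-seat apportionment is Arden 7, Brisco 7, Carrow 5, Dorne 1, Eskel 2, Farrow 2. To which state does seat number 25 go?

Brisco

Priority for the next seat is population ÷ (√(s·(s+1))).
Priorities: Arden 1585.661, Brisco 1678.401, Carrow 1510.984, Dorne 1125.714, Eskel 1007.965, Farrow 1362.325.
Highest priority: Brisco.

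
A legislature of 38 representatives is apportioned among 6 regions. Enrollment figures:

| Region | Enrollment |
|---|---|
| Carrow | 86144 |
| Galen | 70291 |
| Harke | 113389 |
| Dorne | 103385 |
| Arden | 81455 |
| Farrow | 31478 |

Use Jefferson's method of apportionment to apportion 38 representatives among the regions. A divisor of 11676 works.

With modified divisor 11676: modified quotas Carrow 7.378, Galen 6.020, Harke 9.711, Dorne 8.854, Arden 6.976, Farrow 2.696.
Rounding down: Carrow 7, Galen 6, Harke 9, Dorne 8, Arden 6, Farrow 2 (total 38).

Carrow 7; Galen 6; Harke 9; Dorne 8; Arden 6; Farrow 2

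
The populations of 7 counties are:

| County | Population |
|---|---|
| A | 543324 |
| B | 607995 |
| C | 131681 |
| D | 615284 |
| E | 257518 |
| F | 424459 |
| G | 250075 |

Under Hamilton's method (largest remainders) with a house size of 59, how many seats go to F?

The standard divisor is 2830336/59 ≈ 47971.797.
Standard quotas: A 11.3259, B 12.6740, C 2.7450, D 12.8260, E 5.3681, F 8.8481, G 5.2130.
Lower quotas: A 11, B 12, C 2, D 12, E 5, F 8, G 5 (sum 55, leaving 4 seats).
Remainders in descending order: F 0.8481, D 0.8260, C 0.7450, B 0.6740, E 0.3681, A 0.3259, G 0.2130.
The surplus seats go to F, D, C, B.
F receives 9.

9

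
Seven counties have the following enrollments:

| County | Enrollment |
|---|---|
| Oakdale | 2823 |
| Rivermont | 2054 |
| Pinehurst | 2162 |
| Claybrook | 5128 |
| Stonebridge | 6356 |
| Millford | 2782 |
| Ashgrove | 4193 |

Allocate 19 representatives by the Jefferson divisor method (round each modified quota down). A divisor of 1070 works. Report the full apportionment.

Oakdale 2, Rivermont 1, Pinehurst 2, Claybrook 4, Stonebridge 5, Millford 2, Ashgrove 3

With modified divisor 1070: modified quotas Oakdale 2.638, Rivermont 1.920, Pinehurst 2.021, Claybrook 4.793, Stonebridge 5.940, Millford 2.600, Ashgrove 3.919.
Rounding down: Oakdale 2, Rivermont 1, Pinehurst 2, Claybrook 4, Stonebridge 5, Millford 2, Ashgrove 3 (total 19).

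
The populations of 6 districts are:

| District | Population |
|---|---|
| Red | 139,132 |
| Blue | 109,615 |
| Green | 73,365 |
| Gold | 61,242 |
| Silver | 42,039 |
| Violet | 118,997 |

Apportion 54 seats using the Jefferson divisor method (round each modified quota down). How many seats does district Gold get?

Standard divisor 544390/54 ≈ 10081.296; standard quotas: Red 13.801, Blue 10.873, Green 7.277, Gold 6.075, Silver 4.170, Violet 11.804.
Rounding down gives 13, 10, 7, 6, 4, 11 = 51 seats, so the divisor must be adjusted.
With modified divisor 9600: modified quotas Red 14.493, Blue 11.418, Green 7.642, Gold 6.379, Silver 4.379, Violet 12.396.
Rounding down: Red 14, Blue 11, Green 7, Gold 6, Silver 4, Violet 12 (total 54).
Gold receives 6.

6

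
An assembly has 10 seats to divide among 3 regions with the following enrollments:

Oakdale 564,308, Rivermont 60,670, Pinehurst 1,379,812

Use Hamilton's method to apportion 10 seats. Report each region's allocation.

Oakdale=3, Rivermont=0, Pinehurst=7

Total 2004790; standard divisor 2004790/10 = 200479.
Standard quotas: Oakdale 2.8148, Rivermont 0.3026, Pinehurst 6.8826.
Lower quotas: Oakdale 2, Rivermont 0, Pinehurst 6 (sum 8, leaving 2 seats).
Remainders in descending order: Pinehurst 0.8826, Oakdale 0.8148, Rivermont 0.3026.
The surplus seats go to Pinehurst, Oakdale.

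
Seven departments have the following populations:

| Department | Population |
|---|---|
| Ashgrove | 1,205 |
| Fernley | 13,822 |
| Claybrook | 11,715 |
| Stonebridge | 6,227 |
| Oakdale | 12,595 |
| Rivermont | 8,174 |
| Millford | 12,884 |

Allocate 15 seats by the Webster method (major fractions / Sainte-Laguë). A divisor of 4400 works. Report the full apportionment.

With modified divisor 4400: modified quotas Ashgrove 0.274, Fernley 3.141, Claybrook 2.663, Stonebridge 1.415, Oakdale 2.862, Rivermont 1.858, Millford 2.928.
Rounding to the nearest integer: Ashgrove 0, Fernley 3, Claybrook 3, Stonebridge 1, Oakdale 3, Rivermont 2, Millford 3 (total 15).

Ashgrove: 0, Fernley: 3, Claybrook: 3, Stonebridge: 1, Oakdale: 3, Rivermont: 2, Millford: 3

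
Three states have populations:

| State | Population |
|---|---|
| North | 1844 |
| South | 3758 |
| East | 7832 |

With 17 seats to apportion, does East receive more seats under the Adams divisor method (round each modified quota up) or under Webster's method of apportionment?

Webster

Adams: North 3, South 5, East 9.
Webster: North 2, South 5, East 10.
East gets 9 under Adams and 10 under Webster.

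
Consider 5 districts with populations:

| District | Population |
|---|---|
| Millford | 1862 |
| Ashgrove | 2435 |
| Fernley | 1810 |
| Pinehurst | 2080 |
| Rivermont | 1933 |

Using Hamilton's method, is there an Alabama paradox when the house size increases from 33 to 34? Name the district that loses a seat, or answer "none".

At 33 seats: Millford 6, Ashgrove 8, Fernley 6, Pinehurst 7, Rivermont 6.
At 34 seats: Millford 6, Ashgrove 8, Fernley 6, Pinehurst 7, Rivermont 7.
No district's allocation decreased.

none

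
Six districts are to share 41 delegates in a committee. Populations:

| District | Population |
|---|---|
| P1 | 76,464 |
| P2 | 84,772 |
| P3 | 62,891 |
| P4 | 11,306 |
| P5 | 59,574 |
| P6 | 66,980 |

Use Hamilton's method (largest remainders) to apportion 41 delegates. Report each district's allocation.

Standard divisor: 361987 ÷ 41 ≈ 8828.951.
Standard quotas: P1 8.6606, P2 9.6016, P3 7.1233, P4 1.2806, P5 6.7476, P6 7.5864.
Lower quotas: P1 8, P2 9, P3 7, P4 1, P5 6, P6 7 (sum 38, leaving 3 seats).
Remainders in descending order: P5 0.7476, P1 0.6606, P2 0.6016, P6 0.5864, P4 0.2806, P3 0.1233.
The surplus seats go to P5, P1, P2.

P1 9; P2 10; P3 7; P4 1; P5 7; P6 7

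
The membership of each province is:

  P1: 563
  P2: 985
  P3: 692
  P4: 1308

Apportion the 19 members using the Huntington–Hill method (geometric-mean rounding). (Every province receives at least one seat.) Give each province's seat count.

With divisor 190: modified quotas P1 2.963, P2 5.184, P3 3.642, P4 6.884.
Geometric-mean thresholds: P1 √(2·3)=2.449, P2 √(5·6)=5.477, P3 √(3·4)=3.464, P4 √(6·7)=6.481.
Each quota rounded against its threshold gives P1 3, P2 5, P3 4, P4 7 (total 19).

P1: 3, P2: 5, P3: 4, P4: 7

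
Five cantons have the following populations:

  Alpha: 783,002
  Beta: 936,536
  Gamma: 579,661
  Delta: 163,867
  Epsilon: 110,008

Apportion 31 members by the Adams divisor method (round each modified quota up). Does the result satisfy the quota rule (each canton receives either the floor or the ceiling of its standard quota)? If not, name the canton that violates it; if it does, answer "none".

none

Standard quotas: Alpha 9.433, Beta 11.283, Gamma 6.984, Delta 1.974, Epsilon 1.325.
Adams allocation: Alpha 9, Beta 11, Gamma 7, Delta 2, Epsilon 2.
Every allocation lies between the lower and upper quota.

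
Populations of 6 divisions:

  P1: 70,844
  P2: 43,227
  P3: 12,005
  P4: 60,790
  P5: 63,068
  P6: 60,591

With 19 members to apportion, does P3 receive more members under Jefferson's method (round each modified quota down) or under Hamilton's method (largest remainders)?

Hamilton

Jefferson: P1 4, P2 3, P3 0, P4 4, P5 4, P6 4.
Hamilton: P1 4, P2 2, P3 1, P4 4, P5 4, P6 4.
P3 gets 0 under Jefferson and 1 under Hamilton.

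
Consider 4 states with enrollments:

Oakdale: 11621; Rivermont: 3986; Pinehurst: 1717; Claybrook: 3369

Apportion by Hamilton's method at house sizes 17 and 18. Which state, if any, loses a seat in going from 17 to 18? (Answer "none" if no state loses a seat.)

none

At 17 seats: Oakdale 10, Rivermont 3, Pinehurst 1, Claybrook 3.
At 18 seats: Oakdale 10, Rivermont 3, Pinehurst 2, Claybrook 3.
No state's allocation decreased.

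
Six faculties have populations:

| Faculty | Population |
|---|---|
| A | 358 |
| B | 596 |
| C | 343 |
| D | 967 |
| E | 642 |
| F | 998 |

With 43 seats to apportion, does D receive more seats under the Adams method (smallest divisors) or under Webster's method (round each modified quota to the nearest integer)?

Adams: A 4, B 7, C 4, D 10, E 7, F 11.
Webster: A 4, B 6, C 4, D 11, E 7, F 11.
D gets 10 under Adams and 11 under Webster.

Webster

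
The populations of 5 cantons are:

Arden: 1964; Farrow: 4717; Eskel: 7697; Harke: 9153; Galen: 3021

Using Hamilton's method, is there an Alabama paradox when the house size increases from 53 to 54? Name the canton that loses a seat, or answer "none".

Farrow

At 53 seats: Arden 4, Farrow 10, Eskel 15, Harke 18, Galen 6.
At 54 seats: Arden 4, Farrow 9, Eskel 16, Harke 19, Galen 6.
Farrow drops from 10 to 9.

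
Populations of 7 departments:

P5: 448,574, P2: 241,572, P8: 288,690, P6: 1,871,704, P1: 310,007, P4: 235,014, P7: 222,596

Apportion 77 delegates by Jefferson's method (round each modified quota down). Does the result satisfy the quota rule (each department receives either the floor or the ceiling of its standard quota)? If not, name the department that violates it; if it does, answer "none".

P6

Standard quotas: P5 9.546, P2 5.141, P8 6.144, P6 39.833, P1 6.597, P4 5.001, P7 4.737.
Jefferson allocation: P5 10, P2 5, P8 6, P6 41, P1 6, P4 5, P7 4.
P6 has quota 39.833 (lower 39, upper 40) but receives 41 — outside the quota interval.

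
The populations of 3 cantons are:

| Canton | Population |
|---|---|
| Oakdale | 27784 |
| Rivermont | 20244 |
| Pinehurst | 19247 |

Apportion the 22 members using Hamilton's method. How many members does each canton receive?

Standard divisor: 67275 ÷ 22 ≈ 3057.955.
Standard quotas: Oakdale 9.0858, Rivermont 6.6201, Pinehurst 6.2941.
Lower quotas: Oakdale 9, Rivermont 6, Pinehurst 6 (sum 21, leaving 1 seat).
Remainders in descending order: Rivermont 0.6201, Pinehurst 0.2941, Oakdale 0.0858.
The surplus seat goes to Rivermont.

Oakdale 9, Rivermont 7, Pinehurst 6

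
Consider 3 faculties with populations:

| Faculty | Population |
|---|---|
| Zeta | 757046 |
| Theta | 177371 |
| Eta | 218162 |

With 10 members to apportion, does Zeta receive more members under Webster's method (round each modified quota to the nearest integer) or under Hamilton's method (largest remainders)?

Hamilton

Webster: Zeta 6, Theta 2, Eta 2.
Hamilton: Zeta 7, Theta 1, Eta 2.
Zeta gets 6 under Webster and 7 under Hamilton.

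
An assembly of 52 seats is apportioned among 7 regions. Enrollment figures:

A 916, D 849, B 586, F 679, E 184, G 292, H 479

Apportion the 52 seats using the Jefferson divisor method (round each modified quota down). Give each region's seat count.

A 12, D 11, B 8, F 9, E 2, G 4, H 6

Standard divisor 3985/52 ≈ 76.635; standard quotas: A 11.953, D 11.079, B 7.647, F 8.860, E 2.401, G 3.810, H 6.250.
Rounding down gives 11, 11, 7, 8, 2, 3, 6 = 48 seats, so the divisor must be adjusted.
With modified divisor 72: modified quotas A 12.722, D 11.792, B 8.139, F 9.431, E 2.556, G 4.056, H 6.653.
Rounding down: A 12, D 11, B 8, F 9, E 2, G 4, H 6 (total 52).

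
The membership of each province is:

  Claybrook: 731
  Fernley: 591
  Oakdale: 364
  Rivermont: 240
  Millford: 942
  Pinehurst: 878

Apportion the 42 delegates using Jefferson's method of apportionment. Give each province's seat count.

Claybrook=8; Fernley=7; Oakdale=4; Rivermont=2; Millford=11; Pinehurst=10

Standard divisor 3746/42 ≈ 89.19; standard quotas: Claybrook 8.196, Fernley 6.626, Oakdale 4.081, Rivermont 2.691, Millford 10.562, Pinehurst 9.844.
Rounding down gives 8, 6, 4, 2, 10, 9 = 39 seats, so the divisor must be adjusted.
With modified divisor 83: modified quotas Claybrook 8.807, Fernley 7.120, Oakdale 4.386, Rivermont 2.892, Millford 11.349, Pinehurst 10.578.
Rounding down: Claybrook 8, Fernley 7, Oakdale 4, Rivermont 2, Millford 11, Pinehurst 10 (total 42).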